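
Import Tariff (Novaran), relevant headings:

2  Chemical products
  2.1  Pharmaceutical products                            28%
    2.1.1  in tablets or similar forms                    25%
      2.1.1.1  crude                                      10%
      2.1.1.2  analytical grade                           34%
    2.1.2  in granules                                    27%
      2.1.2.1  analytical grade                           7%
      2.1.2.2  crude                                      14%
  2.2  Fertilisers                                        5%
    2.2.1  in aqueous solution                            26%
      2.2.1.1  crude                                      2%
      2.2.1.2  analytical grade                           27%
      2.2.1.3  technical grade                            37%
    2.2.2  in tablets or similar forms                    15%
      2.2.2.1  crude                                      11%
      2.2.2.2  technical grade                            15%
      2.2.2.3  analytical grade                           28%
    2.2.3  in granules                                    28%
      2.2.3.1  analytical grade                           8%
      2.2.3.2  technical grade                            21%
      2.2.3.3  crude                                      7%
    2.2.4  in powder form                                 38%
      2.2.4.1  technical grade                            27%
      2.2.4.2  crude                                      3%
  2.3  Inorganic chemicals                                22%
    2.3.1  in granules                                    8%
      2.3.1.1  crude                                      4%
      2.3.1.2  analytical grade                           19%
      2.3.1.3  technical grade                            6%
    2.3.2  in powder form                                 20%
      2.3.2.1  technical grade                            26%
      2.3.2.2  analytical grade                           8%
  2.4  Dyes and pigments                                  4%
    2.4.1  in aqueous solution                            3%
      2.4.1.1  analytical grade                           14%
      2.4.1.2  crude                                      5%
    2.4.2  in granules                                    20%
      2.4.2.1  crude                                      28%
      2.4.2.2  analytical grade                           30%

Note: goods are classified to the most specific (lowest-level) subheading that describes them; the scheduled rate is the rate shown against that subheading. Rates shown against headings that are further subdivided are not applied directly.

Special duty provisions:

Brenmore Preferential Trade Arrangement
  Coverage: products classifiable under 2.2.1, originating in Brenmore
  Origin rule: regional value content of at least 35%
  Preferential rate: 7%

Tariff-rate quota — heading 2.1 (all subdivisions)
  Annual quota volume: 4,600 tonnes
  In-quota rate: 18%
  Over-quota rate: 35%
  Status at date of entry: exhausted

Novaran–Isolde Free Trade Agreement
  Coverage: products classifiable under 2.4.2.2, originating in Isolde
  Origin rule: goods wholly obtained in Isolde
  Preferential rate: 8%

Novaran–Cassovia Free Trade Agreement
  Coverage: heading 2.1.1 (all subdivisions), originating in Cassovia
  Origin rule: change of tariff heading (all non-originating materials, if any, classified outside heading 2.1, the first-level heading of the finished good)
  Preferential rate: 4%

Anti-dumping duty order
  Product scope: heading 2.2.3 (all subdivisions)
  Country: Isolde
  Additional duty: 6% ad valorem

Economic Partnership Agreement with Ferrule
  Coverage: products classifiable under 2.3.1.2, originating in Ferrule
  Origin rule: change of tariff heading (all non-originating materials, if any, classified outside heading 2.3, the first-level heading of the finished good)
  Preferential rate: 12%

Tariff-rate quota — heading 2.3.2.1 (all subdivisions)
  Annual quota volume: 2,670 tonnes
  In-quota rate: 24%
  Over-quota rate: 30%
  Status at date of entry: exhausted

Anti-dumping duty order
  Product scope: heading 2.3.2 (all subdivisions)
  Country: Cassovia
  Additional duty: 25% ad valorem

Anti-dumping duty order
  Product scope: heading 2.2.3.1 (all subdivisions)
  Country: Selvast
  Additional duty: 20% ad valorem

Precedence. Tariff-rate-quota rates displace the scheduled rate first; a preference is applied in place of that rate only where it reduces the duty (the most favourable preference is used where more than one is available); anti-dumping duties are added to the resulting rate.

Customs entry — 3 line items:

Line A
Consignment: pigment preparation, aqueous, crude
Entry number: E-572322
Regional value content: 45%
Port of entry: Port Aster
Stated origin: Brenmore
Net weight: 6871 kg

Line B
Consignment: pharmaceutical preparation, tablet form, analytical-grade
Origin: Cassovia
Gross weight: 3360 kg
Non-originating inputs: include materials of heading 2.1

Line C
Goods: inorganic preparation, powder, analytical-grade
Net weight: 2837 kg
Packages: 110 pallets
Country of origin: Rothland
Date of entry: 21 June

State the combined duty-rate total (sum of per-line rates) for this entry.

48%

Line A: pigment → 2.4; aqueous → 2.4.1; crude → 2.4.1.2. Scheduled 5%. Brenmore agreement on 2.2.1: 2.4.1.2 not covered. → 5%.
Line B: pharmaceutical → 2.1; tablet form → 2.1.1; analytical-grade → 2.1.1.2. Scheduled 34%. quota on 2.1 exhausted → over-quota 35%; Cassovia agreement on 2.1.1: CTH not met. → 35%.
Line C: inorganic → 2.3; powder → 2.3.2; analytical-grade → 2.3.2.2. Scheduled 8%. No special measure applies. → 8%.
Sum: 5% + 35% + 8% = 48%.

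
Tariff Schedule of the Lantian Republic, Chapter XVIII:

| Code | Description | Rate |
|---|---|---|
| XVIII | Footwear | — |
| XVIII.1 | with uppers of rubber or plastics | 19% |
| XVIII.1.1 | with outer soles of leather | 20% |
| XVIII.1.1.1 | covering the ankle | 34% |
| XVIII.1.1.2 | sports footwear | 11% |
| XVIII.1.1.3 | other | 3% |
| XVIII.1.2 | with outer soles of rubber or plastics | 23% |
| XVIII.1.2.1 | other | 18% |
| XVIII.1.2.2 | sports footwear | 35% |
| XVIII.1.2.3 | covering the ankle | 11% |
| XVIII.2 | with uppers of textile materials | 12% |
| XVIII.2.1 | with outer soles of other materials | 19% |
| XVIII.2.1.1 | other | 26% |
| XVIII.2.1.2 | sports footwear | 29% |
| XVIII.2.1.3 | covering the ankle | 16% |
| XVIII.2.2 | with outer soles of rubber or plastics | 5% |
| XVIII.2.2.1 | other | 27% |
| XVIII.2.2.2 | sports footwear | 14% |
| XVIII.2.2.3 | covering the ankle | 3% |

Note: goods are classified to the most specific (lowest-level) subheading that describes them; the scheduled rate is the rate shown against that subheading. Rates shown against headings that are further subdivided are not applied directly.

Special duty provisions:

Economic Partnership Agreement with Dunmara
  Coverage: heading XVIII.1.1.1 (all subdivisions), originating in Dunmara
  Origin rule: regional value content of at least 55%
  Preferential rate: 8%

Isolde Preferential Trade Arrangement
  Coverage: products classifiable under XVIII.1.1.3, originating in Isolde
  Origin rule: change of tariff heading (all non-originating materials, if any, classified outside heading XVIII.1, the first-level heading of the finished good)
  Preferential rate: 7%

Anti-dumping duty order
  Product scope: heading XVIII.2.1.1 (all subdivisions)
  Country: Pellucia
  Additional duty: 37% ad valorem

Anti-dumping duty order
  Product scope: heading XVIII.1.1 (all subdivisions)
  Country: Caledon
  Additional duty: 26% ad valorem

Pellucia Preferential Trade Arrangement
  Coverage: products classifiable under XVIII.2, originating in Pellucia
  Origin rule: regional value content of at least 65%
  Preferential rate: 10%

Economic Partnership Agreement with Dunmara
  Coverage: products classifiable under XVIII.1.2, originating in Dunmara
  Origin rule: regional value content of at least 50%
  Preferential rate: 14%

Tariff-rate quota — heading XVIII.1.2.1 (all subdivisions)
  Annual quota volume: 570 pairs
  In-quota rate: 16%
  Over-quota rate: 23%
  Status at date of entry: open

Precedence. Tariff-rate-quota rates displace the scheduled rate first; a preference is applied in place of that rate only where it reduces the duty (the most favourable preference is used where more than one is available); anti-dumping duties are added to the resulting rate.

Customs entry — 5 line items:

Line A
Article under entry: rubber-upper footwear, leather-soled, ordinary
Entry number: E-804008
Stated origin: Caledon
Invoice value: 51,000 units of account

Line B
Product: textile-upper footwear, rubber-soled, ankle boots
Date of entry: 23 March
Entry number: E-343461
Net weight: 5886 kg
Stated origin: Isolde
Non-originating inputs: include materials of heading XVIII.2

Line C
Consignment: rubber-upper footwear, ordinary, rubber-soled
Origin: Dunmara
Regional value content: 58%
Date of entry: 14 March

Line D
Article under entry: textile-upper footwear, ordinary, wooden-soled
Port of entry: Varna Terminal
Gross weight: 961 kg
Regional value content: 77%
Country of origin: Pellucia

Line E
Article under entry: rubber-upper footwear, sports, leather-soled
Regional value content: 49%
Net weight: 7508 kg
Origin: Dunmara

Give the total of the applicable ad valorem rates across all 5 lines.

Line A: rubber-upper → XVIII.1; leather-soled → XVIII.1.1; ordinary → XVIII.1.1.3. Scheduled 3%. anti-dumping (Caledon, XVIII.1.1): +26%; total 3% + 26% = 29%. → 29%.
Line B: textile-upper → XVIII.2; rubber-soled → XVIII.2.2; ankle boots → XVIII.2.2.3. Scheduled 3%. Isolde agreement on XVIII.1.1.3: XVIII.2.2.3 not covered. → 3%.
Line C: rubber-upper → XVIII.1; rubber-soled → XVIII.1.2; ordinary → XVIII.1.2.1. Scheduled 18%. quota on XVIII.1.2.1 open → in-quota 16%; Dunmara agreement on XVIII.1.1.1: XVIII.1.2.1 not covered; Dunmara agreement on XVIII.1.2: RVC ≥ 50% → 14% available; preferential 14%. → 14%.
Line D: textile-upper → XVIII.2; wooden-soled → XVIII.2.1; ordinary → XVIII.2.1.1. Scheduled 26%. Pellucia agreement on XVIII.2: RVC ≥ 65% → 10% available; preferential 10%; anti-dumping (Pellucia, XVIII.2.1.1): +37%; total 10% + 37% = 47%. → 47%.
Line E: rubber-upper → XVIII.1; leather-soled → XVIII.1.1; sports → XVIII.1.1.2. Scheduled 11%. Dunmara agreement on XVIII.1.1.1: XVIII.1.1.2 not covered; Dunmara agreement on XVIII.1.2: XVIII.1.1.2 not covered. → 11%.
Sum: 29% + 3% + 14% + 47% + 11% = 104%.

104%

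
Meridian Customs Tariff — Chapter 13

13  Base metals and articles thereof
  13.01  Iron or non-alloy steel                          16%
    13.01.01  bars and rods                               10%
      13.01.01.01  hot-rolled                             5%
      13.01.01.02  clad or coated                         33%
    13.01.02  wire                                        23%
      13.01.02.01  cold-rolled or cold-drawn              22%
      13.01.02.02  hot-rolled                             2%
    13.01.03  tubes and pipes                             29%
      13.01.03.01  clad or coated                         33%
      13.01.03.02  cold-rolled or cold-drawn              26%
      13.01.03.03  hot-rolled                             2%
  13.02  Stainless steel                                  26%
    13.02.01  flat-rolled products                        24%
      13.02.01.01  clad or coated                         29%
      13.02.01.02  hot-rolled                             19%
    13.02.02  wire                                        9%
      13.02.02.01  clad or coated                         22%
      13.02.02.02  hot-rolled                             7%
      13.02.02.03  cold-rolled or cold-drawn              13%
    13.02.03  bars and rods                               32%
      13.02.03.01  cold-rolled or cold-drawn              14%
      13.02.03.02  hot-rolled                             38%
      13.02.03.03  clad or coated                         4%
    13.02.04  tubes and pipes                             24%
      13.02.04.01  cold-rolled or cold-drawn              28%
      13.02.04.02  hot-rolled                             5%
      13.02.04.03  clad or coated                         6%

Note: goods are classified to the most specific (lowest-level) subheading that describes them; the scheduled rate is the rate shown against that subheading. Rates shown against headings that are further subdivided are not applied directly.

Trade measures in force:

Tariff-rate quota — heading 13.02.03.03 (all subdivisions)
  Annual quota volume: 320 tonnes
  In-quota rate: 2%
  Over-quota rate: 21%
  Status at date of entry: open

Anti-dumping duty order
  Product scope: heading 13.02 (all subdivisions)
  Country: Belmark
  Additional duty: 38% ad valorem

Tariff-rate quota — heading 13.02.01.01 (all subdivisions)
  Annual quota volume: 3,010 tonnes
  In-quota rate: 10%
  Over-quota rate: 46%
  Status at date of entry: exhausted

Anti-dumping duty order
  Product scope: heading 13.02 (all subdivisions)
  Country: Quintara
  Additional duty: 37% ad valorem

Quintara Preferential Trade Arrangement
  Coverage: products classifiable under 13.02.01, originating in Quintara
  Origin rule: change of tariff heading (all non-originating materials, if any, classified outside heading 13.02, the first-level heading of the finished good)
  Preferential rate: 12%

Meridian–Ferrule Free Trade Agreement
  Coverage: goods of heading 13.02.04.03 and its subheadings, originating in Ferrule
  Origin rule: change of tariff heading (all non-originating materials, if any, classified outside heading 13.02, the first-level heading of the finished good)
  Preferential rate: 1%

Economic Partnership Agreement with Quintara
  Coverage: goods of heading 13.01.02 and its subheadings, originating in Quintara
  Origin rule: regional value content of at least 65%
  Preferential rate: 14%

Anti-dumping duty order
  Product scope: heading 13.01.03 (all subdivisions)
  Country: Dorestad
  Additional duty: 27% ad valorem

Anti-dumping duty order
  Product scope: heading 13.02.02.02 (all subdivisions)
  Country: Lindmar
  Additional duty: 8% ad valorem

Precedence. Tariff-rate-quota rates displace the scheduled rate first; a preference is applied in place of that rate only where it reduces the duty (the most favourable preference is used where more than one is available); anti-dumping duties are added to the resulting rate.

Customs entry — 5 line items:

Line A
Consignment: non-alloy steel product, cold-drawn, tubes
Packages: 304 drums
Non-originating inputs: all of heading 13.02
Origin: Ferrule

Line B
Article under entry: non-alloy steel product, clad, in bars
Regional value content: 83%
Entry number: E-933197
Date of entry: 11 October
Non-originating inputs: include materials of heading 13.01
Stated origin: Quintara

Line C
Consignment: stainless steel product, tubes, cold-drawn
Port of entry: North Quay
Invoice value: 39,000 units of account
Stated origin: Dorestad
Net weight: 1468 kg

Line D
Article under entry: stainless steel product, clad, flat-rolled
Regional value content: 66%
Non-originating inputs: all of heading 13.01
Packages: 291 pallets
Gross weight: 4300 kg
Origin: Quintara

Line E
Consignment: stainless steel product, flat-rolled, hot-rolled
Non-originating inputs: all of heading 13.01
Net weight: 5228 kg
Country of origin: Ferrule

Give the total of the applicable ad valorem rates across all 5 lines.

155%

Line A: non-alloy steel → 13.01; tubes → 13.01.03; cold-drawn → 13.01.03.02. Scheduled 26%. Ferrule agreement on 13.02.04.03: 13.01.03.02 not covered. → 26%.
Line B: non-alloy steel → 13.01; in bars → 13.01.01; clad → 13.01.01.02. Scheduled 33%. Quintara agreement on 13.02.01: 13.01.01.02 not covered; Quintara agreement on 13.01.02: 13.01.01.02 not covered. → 33%.
Line C: stainless steel → 13.02; tubes → 13.02.04; cold-drawn → 13.02.04.01. Scheduled 28%. No special measure applies. → 28%.
Line D: stainless steel → 13.02; flat-rolled → 13.02.01; clad → 13.02.01.01. Scheduled 29%. quota on 13.02.01.01 exhausted → over-quota 46%; Quintara agreement on 13.02.01: CTH met → 12% available; Quintara agreement on 13.01.02: 13.02.01.01 not covered; preferential 12%; anti-dumping (Quintara, 13.02): +37%; total 12% + 37% = 49%. → 49%.
Line E: stainless steel → 13.02; flat-rolled → 13.02.01; hot-rolled → 13.02.01.02. Scheduled 19%. Ferrule agreement on 13.02.04.03: 13.02.01.02 not covered. → 19%.
Sum: 26% + 33% + 28% + 49% + 19% = 155%.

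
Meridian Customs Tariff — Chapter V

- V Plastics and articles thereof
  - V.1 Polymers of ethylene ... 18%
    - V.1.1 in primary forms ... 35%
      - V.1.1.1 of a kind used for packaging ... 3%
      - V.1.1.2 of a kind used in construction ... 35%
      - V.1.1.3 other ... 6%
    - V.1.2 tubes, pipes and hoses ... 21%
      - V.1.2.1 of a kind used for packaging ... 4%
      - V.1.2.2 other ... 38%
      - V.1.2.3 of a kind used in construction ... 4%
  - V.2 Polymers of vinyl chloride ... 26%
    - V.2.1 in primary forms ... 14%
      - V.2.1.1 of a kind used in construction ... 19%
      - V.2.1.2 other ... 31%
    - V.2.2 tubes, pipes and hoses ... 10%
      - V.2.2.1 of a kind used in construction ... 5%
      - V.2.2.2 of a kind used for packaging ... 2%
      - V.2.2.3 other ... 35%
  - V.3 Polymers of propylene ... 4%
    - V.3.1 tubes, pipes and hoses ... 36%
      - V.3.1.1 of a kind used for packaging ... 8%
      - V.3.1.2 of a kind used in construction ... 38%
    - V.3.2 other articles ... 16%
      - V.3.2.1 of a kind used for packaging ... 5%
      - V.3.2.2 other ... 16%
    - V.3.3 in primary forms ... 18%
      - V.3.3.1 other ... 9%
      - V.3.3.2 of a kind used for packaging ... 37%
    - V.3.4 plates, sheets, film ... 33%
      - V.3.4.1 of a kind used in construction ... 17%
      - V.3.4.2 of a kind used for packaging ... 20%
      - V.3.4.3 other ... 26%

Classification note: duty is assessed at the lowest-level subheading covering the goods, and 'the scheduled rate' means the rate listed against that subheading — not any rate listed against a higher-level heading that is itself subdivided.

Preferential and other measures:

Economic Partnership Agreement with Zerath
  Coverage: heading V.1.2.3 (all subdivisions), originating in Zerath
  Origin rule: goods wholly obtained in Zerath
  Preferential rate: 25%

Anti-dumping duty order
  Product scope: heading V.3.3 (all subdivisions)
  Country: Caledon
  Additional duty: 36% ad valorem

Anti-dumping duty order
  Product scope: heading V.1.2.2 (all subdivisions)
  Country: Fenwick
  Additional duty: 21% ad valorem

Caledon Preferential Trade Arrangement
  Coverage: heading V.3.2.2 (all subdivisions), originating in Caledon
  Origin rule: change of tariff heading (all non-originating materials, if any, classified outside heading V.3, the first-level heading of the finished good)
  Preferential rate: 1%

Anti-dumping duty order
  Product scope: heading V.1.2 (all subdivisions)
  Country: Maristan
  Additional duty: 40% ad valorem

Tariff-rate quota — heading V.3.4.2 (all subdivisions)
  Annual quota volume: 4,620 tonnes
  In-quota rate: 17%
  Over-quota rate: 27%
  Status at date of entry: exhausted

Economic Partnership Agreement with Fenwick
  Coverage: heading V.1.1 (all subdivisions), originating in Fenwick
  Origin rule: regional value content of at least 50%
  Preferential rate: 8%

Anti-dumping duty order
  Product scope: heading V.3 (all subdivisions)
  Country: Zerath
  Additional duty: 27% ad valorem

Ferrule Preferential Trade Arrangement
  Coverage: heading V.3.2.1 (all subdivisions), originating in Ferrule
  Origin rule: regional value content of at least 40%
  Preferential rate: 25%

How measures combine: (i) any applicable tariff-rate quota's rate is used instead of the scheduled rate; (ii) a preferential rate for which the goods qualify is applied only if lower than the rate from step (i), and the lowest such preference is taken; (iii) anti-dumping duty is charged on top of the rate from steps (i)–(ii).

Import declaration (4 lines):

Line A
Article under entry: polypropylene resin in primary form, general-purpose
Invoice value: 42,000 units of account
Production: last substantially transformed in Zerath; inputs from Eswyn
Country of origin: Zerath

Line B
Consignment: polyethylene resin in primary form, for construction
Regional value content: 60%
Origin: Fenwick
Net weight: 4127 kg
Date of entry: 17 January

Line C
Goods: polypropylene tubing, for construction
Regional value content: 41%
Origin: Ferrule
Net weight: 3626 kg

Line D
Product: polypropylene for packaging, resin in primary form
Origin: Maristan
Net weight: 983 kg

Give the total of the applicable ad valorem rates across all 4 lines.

Line A: polypropylene → V.3; resin in primary form → V.3.3; general-purpose → V.3.3.1. Scheduled 9%. Zerath agreement on V.1.2.3: V.3.3.1 not covered; anti-dumping (Zerath, V.3): +27%; total 9% + 27% = 36%. → 36%.
Line B: polyethylene → V.1; resin in primary form → V.1.1; for construction → V.1.1.2. Scheduled 35%. Fenwick agreement on V.1.1: RVC ≥ 50% → 8% available; preferential 8%. → 8%.
Line C: polypropylene → V.3; tubing → V.3.1; for construction → V.3.1.2. Scheduled 38%. Ferrule agreement on V.3.2.1: V.3.1.2 not covered. → 38%.
Line D: polypropylene → V.3; resin in primary form → V.3.3; for packaging → V.3.3.2. Scheduled 37%. No special measure applies. → 37%.
Sum: 36% + 8% + 38% + 37% = 119%.

119%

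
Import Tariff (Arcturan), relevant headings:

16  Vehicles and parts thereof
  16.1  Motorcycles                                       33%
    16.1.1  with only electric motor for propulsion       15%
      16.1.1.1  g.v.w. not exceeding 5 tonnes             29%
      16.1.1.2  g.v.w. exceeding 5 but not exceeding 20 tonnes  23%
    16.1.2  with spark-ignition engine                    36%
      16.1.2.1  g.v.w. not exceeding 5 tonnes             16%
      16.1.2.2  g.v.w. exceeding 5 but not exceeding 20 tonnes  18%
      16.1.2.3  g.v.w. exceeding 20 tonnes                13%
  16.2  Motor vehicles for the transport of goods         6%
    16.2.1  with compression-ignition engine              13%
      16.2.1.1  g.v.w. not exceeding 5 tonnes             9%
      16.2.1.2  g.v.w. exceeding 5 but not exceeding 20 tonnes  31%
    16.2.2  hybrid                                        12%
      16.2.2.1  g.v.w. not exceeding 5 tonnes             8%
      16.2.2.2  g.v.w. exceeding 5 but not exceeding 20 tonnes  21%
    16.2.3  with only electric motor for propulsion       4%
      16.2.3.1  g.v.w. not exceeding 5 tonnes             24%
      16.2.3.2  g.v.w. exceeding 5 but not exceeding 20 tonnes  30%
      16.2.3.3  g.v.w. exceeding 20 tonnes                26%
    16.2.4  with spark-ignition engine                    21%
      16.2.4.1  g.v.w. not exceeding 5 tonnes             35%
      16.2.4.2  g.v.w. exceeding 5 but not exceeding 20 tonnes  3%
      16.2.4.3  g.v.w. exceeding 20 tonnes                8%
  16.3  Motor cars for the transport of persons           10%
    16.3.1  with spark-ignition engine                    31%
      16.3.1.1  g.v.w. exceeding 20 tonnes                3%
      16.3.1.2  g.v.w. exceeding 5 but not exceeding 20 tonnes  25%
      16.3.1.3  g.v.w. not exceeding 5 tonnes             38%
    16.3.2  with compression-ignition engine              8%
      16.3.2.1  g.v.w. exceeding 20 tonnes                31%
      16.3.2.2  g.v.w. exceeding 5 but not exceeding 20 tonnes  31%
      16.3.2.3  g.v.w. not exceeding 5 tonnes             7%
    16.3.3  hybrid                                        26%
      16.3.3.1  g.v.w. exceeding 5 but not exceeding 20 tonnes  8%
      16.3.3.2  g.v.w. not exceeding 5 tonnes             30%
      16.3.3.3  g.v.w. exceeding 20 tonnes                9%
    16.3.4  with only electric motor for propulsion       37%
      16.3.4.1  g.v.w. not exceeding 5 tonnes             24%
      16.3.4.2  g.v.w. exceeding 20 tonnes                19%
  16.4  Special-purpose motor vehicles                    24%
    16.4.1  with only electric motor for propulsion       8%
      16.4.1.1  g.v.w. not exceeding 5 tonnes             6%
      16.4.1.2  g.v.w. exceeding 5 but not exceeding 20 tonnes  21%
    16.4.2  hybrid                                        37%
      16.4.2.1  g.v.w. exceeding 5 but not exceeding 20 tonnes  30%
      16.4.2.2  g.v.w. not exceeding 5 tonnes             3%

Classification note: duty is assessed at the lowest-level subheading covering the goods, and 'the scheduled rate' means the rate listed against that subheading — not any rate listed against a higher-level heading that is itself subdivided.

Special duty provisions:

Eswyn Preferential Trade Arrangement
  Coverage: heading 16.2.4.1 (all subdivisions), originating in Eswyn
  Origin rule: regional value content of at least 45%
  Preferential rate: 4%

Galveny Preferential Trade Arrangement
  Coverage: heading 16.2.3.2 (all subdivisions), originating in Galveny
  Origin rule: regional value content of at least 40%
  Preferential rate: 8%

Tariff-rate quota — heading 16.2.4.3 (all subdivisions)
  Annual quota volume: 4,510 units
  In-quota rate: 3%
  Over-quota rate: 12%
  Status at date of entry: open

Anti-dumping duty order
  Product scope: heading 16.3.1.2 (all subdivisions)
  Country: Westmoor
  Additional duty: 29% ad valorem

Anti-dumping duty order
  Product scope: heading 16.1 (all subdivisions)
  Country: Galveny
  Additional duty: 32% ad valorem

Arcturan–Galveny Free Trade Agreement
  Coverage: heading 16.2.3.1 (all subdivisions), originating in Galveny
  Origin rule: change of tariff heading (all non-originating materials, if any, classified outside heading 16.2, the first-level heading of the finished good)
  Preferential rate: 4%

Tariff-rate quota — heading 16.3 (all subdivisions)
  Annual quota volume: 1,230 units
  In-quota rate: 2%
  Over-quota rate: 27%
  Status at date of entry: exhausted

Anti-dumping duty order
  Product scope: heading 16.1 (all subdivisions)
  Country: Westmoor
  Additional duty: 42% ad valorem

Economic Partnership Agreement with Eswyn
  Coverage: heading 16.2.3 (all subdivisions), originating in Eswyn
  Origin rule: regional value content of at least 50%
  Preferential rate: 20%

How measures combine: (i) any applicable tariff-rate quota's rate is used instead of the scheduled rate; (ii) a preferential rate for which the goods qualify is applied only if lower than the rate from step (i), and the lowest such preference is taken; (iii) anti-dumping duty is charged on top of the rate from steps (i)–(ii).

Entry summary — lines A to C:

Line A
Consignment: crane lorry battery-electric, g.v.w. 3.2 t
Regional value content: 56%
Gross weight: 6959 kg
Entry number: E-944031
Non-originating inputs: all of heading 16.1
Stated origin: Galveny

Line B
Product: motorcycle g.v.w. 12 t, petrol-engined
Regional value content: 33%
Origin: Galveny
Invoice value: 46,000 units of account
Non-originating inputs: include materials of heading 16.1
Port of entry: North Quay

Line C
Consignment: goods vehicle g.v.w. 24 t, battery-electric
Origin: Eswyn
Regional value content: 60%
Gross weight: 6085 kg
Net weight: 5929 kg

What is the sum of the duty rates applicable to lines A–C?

Line A: crane lorry → 16.4; battery-electric → 16.4.1; g.v.w. 3.2 t → 16.4.1.1. Scheduled 6%. Galveny agreement on 16.2.3.2: 16.4.1.1 not covered; Galveny agreement on 16.2.3.1: 16.4.1.1 not covered. → 6%.
Line B: motorcycle → 16.1; petrol-engined → 16.1.2; g.v.w. 12 t → 16.1.2.2. Scheduled 18%. Galveny agreement on 16.2.3.2: 16.1.2.2 not covered; Galveny agreement on 16.2.3.1: 16.1.2.2 not covered; anti-dumping (Galveny, 16.1): +32%; total 18% + 32% = 50%. → 50%.
Line C: goods vehicle → 16.2; battery-electric → 16.2.3; g.v.w. 24 t → 16.2.3.3. Scheduled 26%. Eswyn agreement on 16.2.4.1: 16.2.3.3 not covered; Eswyn agreement on 16.2.3: RVC ≥ 50% → 20% available; preferential 20%. → 20%.
Sum: 6% + 50% + 20% = 76%.

76%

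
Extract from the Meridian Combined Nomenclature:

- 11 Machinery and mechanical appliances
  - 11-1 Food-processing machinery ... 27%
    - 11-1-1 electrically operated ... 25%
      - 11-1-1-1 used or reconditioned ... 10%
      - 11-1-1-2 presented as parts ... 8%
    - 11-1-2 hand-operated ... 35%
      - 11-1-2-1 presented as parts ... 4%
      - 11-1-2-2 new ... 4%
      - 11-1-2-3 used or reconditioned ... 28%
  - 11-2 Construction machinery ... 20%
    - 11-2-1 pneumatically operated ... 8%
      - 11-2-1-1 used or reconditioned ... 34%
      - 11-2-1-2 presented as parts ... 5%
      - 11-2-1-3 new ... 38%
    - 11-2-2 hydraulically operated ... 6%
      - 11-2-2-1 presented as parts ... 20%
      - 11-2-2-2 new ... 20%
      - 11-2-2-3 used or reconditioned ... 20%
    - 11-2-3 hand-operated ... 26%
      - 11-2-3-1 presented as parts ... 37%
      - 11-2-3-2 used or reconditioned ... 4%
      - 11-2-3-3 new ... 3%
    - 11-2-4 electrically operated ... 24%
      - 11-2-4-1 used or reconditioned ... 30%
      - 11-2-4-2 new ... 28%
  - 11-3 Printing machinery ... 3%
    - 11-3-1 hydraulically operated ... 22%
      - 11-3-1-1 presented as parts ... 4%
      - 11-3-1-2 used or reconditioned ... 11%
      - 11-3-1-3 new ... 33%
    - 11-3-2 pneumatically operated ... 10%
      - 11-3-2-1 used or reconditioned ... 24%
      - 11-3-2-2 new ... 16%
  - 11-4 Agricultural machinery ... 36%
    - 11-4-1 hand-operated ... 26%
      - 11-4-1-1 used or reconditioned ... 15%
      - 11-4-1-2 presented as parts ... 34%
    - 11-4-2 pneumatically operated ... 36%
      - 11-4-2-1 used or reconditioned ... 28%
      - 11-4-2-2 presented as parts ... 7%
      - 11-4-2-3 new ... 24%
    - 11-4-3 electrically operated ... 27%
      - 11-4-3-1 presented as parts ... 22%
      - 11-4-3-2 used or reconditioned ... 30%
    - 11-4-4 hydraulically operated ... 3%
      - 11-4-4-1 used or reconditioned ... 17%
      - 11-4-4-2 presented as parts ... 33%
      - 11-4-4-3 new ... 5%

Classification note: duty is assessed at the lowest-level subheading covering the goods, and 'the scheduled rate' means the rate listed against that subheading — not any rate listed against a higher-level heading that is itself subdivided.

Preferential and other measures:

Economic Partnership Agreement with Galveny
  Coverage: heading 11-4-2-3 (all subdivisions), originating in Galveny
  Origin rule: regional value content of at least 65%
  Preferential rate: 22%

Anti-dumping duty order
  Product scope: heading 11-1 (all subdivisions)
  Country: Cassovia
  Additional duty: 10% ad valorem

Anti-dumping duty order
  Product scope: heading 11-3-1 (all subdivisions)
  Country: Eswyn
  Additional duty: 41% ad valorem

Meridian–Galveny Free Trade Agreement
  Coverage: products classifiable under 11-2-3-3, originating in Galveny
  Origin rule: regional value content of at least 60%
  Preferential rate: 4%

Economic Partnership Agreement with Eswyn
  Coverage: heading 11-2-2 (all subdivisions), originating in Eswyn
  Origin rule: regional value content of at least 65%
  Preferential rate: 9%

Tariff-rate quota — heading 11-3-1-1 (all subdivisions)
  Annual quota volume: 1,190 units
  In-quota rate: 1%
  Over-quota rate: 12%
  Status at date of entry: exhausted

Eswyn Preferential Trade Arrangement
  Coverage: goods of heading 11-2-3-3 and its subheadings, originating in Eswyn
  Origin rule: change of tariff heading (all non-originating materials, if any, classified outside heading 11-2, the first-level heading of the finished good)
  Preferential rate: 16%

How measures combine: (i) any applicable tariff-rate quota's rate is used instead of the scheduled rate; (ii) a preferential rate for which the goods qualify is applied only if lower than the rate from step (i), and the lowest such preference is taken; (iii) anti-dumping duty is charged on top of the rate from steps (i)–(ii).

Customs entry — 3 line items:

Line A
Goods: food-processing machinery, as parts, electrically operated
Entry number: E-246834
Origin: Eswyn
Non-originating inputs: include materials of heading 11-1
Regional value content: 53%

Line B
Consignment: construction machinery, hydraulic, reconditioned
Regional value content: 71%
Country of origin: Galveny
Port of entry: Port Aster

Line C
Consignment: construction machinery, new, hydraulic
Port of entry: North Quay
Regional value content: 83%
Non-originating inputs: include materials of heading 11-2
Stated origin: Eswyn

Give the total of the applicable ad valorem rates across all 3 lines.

Line A: food-processing → 11-1; electrically operated → 11-1-1; as parts → 11-1-1-2. Scheduled 8%. Eswyn agreement on 11-2-2: 11-1-1-2 not covered; Eswyn agreement on 11-2-3-3: 11-1-1-2 not covered. → 8%.
Line B: construction → 11-2; hydraulic → 11-2-2; reconditioned → 11-2-2-3. Scheduled 20%. Galveny agreement on 11-4-2-3: 11-2-2-3 not covered; Galveny agreement on 11-2-3-3: 11-2-2-3 not covered. → 20%.
Line C: construction → 11-2; hydraulic → 11-2-2; new → 11-2-2-2. Scheduled 20%. Eswyn agreement on 11-2-2: RVC ≥ 65% → 9% available; Eswyn agreement on 11-2-3-3: 11-2-2-2 not covered; preferential 9%. → 9%.
Sum: 8% + 20% + 9% = 37%.

37%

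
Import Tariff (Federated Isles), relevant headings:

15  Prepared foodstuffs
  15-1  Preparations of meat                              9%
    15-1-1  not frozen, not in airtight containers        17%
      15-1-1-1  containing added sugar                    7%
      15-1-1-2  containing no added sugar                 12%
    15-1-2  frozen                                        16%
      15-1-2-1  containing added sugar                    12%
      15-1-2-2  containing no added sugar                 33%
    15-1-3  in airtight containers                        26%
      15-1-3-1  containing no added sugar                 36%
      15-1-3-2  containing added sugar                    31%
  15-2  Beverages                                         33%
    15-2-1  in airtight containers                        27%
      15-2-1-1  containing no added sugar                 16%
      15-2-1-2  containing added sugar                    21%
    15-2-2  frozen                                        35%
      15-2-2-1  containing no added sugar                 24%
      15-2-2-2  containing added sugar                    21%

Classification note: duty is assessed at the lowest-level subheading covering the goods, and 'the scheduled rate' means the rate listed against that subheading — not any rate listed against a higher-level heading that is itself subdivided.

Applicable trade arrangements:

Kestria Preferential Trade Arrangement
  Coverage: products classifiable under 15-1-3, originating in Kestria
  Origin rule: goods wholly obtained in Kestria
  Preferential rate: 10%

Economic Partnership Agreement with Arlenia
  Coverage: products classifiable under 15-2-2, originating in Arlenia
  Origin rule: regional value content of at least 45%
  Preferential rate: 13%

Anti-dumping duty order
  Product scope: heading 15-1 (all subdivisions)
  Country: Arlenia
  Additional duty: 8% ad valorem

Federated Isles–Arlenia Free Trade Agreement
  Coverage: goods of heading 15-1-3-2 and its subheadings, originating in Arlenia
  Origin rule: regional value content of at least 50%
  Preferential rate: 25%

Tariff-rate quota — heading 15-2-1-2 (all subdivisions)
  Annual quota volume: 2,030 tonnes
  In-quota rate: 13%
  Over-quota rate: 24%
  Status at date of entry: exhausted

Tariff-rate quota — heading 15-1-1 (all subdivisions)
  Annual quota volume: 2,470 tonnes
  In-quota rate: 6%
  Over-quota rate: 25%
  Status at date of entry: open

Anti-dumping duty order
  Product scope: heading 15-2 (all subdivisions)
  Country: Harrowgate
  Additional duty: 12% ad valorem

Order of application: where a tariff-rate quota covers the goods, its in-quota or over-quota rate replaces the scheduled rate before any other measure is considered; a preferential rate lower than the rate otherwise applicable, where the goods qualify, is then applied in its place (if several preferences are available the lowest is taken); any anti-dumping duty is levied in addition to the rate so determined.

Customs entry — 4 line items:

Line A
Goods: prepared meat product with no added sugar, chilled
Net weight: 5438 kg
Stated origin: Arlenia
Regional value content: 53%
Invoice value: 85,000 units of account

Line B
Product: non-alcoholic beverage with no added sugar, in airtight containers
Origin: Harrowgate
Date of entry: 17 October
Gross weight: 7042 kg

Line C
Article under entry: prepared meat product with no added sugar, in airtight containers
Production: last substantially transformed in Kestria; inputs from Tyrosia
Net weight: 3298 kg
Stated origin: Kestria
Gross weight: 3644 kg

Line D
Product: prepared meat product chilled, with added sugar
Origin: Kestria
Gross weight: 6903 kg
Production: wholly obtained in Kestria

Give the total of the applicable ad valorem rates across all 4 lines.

84%

Line A: prepared meat product → 15-1; chilled → 15-1-1; with no added sugar → 15-1-1-2. Scheduled 12%. quota on 15-1-1 open → in-quota 6%; Arlenia agreement on 15-2-2: 15-1-1-2 not covered; Arlenia agreement on 15-1-3-2: 15-1-1-2 not covered; anti-dumping (Arlenia, 15-1): +8%; total 6% + 8% = 14%. → 14%.
Line B: non-alcoholic beverage → 15-2; in airtight containers → 15-2-1; with no added sugar → 15-2-1-1. Scheduled 16%. anti-dumping (Harrowgate, 15-2): +12%; total 16% + 12% = 28%. → 28%.
Line C: prepared meat product → 15-1; in airtight containers → 15-1-3; with no added sugar → 15-1-3-1. Scheduled 36%. Kestria agreement on 15-1-3: not wholly obtained. → 36%.
Line D: prepared meat product → 15-1; chilled → 15-1-1; with added sugar → 15-1-1-1. Scheduled 7%. quota on 15-1-1 open → in-quota 6%; Kestria agreement on 15-1-3: 15-1-1-1 not covered. → 6%.
Sum: 14% + 28% + 36% + 6% = 84%.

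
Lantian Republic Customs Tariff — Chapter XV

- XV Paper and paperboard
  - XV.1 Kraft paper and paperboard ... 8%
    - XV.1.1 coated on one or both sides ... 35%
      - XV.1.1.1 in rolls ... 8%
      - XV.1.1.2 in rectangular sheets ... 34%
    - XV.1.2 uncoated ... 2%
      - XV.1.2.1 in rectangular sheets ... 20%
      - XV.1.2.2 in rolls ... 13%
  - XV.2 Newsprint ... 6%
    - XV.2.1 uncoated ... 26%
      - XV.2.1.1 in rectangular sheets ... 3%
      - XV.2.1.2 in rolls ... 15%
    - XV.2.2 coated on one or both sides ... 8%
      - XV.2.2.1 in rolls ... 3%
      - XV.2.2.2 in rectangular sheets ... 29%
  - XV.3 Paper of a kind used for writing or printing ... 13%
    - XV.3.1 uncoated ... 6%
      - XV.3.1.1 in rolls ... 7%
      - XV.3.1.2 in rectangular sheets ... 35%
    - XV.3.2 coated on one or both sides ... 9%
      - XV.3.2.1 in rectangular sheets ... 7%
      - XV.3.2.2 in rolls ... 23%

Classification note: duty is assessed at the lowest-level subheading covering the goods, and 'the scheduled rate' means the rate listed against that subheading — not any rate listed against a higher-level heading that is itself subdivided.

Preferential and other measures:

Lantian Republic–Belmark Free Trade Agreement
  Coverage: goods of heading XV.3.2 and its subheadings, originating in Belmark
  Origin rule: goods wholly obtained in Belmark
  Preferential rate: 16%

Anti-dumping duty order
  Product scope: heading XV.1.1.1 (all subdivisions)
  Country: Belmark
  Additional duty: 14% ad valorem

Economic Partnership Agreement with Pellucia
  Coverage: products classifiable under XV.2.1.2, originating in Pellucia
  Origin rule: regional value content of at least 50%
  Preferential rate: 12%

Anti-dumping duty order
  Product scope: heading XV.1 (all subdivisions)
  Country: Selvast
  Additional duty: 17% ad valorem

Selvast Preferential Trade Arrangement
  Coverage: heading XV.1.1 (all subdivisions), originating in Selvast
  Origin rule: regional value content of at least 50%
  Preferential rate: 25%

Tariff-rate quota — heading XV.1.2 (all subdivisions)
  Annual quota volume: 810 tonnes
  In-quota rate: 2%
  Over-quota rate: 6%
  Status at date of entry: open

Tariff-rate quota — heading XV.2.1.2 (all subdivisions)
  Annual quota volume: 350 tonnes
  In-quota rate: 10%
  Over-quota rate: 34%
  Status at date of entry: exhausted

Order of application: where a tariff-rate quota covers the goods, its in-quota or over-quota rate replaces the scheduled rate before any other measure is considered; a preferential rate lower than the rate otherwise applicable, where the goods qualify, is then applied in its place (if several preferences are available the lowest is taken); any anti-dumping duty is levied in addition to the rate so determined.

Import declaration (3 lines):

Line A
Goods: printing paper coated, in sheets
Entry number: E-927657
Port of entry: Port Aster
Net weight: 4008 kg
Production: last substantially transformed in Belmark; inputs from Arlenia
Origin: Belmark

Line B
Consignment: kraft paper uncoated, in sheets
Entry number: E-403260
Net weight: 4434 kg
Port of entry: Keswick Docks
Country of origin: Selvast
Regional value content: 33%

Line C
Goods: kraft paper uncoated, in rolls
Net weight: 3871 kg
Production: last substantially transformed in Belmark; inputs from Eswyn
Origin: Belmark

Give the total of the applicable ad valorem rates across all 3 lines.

Line A: printing paper → XV.3; coated → XV.3.2; in sheets → XV.3.2.1. Scheduled 7%. Belmark agreement on XV.3.2: not wholly obtained. → 7%.
Line B: kraft paper → XV.1; uncoated → XV.1.2; in sheets → XV.1.2.1. Scheduled 20%. quota on XV.1.2 open → in-quota 2%; Selvast agreement on XV.1.1: XV.1.2.1 not covered; anti-dumping (Selvast, XV.1): +17%; total 2% + 17% = 19%. → 19%.
Line C: kraft paper → XV.1; uncoated → XV.1.2; in rolls → XV.1.2.2. Scheduled 13%. quota on XV.1.2 open → in-quota 2%; Belmark agreement on XV.3.2: XV.1.2.2 not covered. → 2%.
Sum: 7% + 19% + 2% = 28%.

28%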